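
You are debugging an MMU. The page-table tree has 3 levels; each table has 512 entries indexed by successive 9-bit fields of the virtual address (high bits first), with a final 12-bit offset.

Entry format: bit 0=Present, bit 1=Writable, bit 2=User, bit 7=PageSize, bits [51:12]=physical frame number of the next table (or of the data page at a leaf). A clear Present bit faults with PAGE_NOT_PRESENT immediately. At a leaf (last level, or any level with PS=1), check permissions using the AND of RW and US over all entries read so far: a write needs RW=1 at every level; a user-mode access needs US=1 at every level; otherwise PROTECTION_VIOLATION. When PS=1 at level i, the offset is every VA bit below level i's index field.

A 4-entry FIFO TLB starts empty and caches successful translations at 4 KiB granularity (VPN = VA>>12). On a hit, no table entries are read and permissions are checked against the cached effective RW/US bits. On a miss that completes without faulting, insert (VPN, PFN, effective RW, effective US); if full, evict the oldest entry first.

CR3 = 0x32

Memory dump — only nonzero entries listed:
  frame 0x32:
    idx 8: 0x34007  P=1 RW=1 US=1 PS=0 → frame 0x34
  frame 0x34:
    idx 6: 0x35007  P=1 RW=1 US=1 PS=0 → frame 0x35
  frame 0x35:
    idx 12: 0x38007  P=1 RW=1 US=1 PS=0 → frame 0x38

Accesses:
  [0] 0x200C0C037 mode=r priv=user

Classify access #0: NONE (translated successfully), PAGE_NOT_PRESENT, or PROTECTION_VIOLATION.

Trace:
#0 VA=0x200C0C037 (r,user):
  L0 @0x32[8] → 0x34007  P=1,RW=1,US=1,PS=0
  L1 @0x34[6] → 0x35007  P=1,RW=1,US=1,PS=0
  L2 @0x35[12] → 0x38007  P=1,RW=1,US=1,PS=0
  ⇒ phys 0x38037  [3 reads]

Access #0 fault: NONE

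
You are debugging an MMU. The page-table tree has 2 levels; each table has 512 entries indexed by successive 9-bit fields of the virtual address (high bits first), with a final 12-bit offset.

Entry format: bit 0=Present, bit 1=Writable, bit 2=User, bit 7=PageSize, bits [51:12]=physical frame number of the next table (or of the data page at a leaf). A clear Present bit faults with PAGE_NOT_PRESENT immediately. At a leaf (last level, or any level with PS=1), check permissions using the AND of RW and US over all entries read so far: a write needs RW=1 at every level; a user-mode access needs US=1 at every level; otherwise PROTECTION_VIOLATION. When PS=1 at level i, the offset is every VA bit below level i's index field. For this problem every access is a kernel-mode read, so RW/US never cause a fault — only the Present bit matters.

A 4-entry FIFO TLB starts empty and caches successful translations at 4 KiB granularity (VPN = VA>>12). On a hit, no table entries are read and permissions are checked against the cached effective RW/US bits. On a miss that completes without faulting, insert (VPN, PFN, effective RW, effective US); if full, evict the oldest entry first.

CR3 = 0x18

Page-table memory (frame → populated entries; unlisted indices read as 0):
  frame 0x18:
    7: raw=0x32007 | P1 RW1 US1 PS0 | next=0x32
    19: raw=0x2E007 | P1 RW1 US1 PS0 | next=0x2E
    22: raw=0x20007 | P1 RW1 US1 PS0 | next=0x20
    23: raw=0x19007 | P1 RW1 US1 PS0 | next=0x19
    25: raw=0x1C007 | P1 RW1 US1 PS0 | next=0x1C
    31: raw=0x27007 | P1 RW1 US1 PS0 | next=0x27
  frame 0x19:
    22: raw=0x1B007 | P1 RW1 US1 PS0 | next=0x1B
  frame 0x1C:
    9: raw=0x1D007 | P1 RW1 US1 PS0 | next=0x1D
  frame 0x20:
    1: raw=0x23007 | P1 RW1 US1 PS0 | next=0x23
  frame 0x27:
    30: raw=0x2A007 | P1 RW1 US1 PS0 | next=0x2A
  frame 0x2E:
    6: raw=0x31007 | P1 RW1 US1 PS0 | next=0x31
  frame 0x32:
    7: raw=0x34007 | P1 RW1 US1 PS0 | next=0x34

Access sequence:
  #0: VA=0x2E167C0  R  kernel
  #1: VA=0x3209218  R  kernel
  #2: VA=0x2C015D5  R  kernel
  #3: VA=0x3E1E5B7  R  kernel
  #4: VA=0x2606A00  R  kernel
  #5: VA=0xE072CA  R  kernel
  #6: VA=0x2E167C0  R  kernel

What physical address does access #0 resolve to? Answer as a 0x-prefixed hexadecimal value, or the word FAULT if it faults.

Walk each access:
#0 VA=0x2E167C0 (r,kernel):
  lvl0: tbl 0x18, slot 23 ⇒ 0x19007 (P1/RW1/US1/PS0)
  lvl1: tbl 0x19, slot 22 ⇒ 0x1B007 (P1/RW1/US1/PS0)
  ⇒ phys 0x1B7C0  [2 reads]
#1 VA=0x3209218 (r,kernel):
  lvl0: tbl 0x18, slot 25 ⇒ 0x1C007 (P1/RW1/US1/PS0)
  lvl1: tbl 0x1C, slot 9 ⇒ 0x1D007 (P1/RW1/US1/PS0)
  ⇒ phys 0x1D218  [2 reads]
#2 VA=0x2C015D5 (r,kernel):
  lvl0: tbl 0x18, slot 22 ⇒ 0x20007 (P1/RW1/US1/PS0)
  lvl1: tbl 0x20, slot 1 ⇒ 0x23007 (P1/RW1/US1/PS0)
  ⇒ phys 0x235D5  [2 reads]
#3 VA=0x3E1E5B7 (r,kernel):
  lvl0: tbl 0x18, slot 31 ⇒ 0x27007 (P1/RW1/US1/PS0)
  lvl1: tbl 0x27, slot 30 ⇒ 0x2A007 (P1/RW1/US1/PS0)
  ⇒ phys 0x2A5B7  [2 reads]
#4 VA=0x2606A00 (r,kernel):
  lvl0: tbl 0x18, slot 19 ⇒ 0x2E007 (P1/RW1/US1/PS0)
  lvl1: tbl 0x2E, slot 6 ⇒ 0x31007 (P1/RW1/US1/PS0)
  ⇒ phys 0x31A00  [2 reads]
#5 VA=0xE072CA (r,kernel):
  lvl0: tbl 0x18, slot 7 ⇒ 0x32007 (P1/RW1/US1/PS0)
  lvl1: tbl 0x32, slot 7 ⇒ 0x34007 (P1/RW1/US1/PS0)
  ⇒ phys 0x342CA  [2 reads]
#6 VA=0x2E167C0 (r,kernel):
  lvl0: tbl 0x18, slot 23 ⇒ 0x19007 (P1/RW1/US1/PS0)
  lvl1: tbl 0x19, slot 22 ⇒ 0x1B007 (P1/RW1/US1/PS0)
  ⇒ phys 0x1B7C0  [2 reads]

Access #0 PA: 0x1B7C0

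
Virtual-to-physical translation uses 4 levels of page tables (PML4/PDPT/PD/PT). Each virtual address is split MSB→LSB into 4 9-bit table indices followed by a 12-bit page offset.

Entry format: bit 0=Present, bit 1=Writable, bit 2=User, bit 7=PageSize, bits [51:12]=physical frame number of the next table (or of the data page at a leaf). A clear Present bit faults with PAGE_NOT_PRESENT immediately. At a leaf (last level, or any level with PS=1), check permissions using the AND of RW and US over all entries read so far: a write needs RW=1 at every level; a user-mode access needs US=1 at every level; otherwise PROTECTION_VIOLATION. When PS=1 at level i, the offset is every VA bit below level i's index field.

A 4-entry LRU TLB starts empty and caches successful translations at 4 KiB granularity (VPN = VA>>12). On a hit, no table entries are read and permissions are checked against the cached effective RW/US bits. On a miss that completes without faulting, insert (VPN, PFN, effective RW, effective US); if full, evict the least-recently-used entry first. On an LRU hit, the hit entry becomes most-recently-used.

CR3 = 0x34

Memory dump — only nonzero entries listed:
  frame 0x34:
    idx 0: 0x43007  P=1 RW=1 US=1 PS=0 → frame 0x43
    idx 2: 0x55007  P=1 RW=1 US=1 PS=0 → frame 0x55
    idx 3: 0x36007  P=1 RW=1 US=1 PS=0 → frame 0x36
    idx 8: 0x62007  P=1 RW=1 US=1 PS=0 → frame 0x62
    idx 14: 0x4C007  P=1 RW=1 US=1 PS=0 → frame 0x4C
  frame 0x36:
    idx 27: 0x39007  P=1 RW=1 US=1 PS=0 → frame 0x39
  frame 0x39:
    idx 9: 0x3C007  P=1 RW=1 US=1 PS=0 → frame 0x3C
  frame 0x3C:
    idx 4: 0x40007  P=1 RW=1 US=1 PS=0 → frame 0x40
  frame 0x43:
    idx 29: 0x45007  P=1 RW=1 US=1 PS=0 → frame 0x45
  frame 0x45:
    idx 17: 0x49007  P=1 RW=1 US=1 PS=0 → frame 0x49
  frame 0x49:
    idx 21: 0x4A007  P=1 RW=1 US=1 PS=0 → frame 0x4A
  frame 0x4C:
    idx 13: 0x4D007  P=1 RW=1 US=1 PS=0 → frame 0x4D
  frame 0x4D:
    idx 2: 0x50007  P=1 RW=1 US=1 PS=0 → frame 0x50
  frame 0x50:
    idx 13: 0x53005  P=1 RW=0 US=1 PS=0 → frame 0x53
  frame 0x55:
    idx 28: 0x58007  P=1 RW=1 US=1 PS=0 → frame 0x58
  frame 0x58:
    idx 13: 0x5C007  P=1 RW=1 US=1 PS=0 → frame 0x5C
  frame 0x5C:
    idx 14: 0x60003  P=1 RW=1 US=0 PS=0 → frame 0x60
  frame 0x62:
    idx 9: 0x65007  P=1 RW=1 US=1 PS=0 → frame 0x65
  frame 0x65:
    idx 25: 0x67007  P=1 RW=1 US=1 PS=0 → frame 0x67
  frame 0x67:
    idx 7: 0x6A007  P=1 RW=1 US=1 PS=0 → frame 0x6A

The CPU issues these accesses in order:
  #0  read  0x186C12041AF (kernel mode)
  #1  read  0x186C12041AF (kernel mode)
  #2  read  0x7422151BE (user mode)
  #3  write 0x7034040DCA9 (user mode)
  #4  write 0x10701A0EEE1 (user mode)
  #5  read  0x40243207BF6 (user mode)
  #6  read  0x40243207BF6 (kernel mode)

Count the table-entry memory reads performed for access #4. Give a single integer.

Per-access translation:
#0 VA=0x186C12041AF (r,kernel):
  [0] read 0x34 idx=3: raw=0x36007 flags P=1 W=1 U=1 S=0
  [1] read 0x36 idx=27: raw=0x39007 flags P=1 W=1 U=1 S=0
  [2] read 0x39 idx=9: raw=0x3C007 flags P=1 W=1 U=1 S=0
  [3] read 0x3C idx=4: raw=0x40007 flags P=1 W=1 U=1 S=0
  ✓ 0x401AF  — 4 lookups
#1 VA=0x186C12041AF (r,kernel):
  TLB hit vpn=0x186C1204 → PA=0x401AF
#2 VA=0x7422151BE (r,user):
  [0] read 0x34 idx=0: raw=0x43007 flags P=1 W=1 U=1 S=0
  [1] read 0x43 idx=29: raw=0x45007 flags P=1 W=1 U=1 S=0
  [2] read 0x45 idx=17: raw=0x49007 flags P=1 W=1 U=1 S=0
  [3] read 0x49 idx=21: raw=0x4A007 flags P=1 W=1 U=1 S=0
  ✓ 0x4A1BE  — 4 lookups
#3 VA=0x7034040DCA9 (w,user):
  [0] read 0x34 idx=14: raw=0x4C007 flags P=1 W=1 U=1 S=0
  [1] read 0x4C idx=13: raw=0x4D007 flags P=1 W=1 U=1 S=0
  [2] read 0x4D idx=2: raw=0x50007 flags P=1 W=1 U=1 S=0
  [3] read 0x50 idx=13: raw=0x53005 flags P=1 W=0 U=1 S=0
  ✗ PROTECTION_VIOLATION  [4 reads]
#4 VA=0x10701A0EEE1 (w,user):
  [0] read 0x34 idx=2: raw=0x55007 flags P=1 W=1 U=1 S=0
  [1] read 0x55 idx=28: raw=0x58007 flags P=1 W=1 U=1 S=0
  [2] read 0x58 idx=13: raw=0x5C007 flags P=1 W=1 U=1 S=0
  [3] read 0x5C idx=14: raw=0x60003 flags P=1 W=1 U=0 S=0
  ✗ PROTECTION_VIOLATION  [4 reads]
#5 VA=0x40243207BF6 (r,user):
  [0] read 0x34 idx=8: raw=0x62007 flags P=1 W=1 U=1 S=0
  [1] read 0x62 idx=9: raw=0x65007 flags P=1 W=1 U=1 S=0
  [2] read 0x65 idx=25: raw=0x67007 flags P=1 W=1 U=1 S=0
  [3] read 0x67 idx=7: raw=0x6A007 flags P=1 W=1 U=1 S=0
  ✓ 0x6ABF6  — 4 lookups
#6 VA=0x40243207BF6 (r,kernel):
  TLB hit vpn=0x40243207 → PA=0x6ABF6

Entries read for #4: 4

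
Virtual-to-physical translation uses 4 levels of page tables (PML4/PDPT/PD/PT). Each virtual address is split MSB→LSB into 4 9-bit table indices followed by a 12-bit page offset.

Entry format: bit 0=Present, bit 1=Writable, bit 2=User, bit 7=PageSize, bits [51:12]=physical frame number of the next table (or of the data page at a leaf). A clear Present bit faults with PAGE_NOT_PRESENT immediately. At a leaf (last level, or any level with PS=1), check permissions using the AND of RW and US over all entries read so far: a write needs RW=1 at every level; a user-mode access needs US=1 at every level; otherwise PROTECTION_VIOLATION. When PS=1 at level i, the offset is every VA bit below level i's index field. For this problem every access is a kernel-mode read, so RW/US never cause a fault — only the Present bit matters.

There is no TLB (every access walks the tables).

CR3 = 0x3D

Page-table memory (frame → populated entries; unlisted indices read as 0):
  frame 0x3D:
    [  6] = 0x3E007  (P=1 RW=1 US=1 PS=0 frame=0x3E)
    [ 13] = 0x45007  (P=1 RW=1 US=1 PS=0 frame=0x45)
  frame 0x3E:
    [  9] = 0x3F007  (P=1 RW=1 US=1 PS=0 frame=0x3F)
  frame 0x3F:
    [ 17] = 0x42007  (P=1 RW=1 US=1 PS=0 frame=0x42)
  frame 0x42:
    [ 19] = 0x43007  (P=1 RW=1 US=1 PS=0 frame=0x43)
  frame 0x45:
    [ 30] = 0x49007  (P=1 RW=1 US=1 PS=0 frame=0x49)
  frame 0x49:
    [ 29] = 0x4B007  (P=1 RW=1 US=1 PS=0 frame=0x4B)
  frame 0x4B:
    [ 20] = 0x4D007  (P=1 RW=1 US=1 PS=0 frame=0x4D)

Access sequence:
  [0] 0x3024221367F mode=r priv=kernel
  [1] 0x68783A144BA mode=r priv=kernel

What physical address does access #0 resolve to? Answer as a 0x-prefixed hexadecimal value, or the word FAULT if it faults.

Per-access translation:
#0 VA=0x3024221367F (r,kernel):
  L0: frame=0x3D idx=6 entry=0x3E007 [P=1 RW=1 US=1 PS=0]
  L1: frame=0x3E idx=9 entry=0x3F007 [P=1 RW=1 US=1 PS=0]
  L2: frame=0x3F idx=17 entry=0x42007 [P=1 RW=1 US=1 PS=0]
  L3: frame=0x42 idx=19 entry=0x43007 [P=1 RW=1 US=1 PS=0]
  → PA=0x4367F  (4 entries read)
#1 VA=0x68783A144BA (r,kernel):
  L0: frame=0x3D idx=13 entry=0x45007 [P=1 RW=1 US=1 PS=0]
  L1: frame=0x45 idx=30 entry=0x49007 [P=1 RW=1 US=1 PS=0]
  L2: frame=0x49 idx=29 entry=0x4B007 [P=1 RW=1 US=1 PS=0]
  L3: frame=0x4B idx=20 entry=0x4D007 [P=1 RW=1 US=1 PS=0]
  → PA=0x4D4BA  (4 entries read)

Access #0 PA: 0x4367F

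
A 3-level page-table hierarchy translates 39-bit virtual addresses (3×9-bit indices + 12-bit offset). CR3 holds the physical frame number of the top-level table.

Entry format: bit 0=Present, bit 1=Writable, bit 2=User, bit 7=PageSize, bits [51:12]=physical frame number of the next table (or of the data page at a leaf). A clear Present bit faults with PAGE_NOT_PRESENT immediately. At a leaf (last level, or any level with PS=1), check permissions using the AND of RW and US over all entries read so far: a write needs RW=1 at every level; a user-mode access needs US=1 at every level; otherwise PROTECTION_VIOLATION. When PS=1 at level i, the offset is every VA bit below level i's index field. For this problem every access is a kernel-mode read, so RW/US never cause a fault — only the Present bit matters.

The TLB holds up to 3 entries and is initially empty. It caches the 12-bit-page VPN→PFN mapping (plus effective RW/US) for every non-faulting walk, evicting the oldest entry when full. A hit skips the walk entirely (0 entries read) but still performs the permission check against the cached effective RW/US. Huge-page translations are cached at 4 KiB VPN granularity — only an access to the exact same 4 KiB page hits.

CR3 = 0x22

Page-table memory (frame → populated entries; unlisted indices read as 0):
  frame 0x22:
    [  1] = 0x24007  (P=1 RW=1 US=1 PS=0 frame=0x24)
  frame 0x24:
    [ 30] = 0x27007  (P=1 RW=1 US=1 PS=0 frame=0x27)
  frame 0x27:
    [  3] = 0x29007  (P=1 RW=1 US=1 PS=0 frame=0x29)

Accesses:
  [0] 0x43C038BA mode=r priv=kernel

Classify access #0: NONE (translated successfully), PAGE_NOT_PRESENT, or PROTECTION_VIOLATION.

Walk each access:
#0 VA=0x43C038BA (r,kernel):
  [0] read 0x22 idx=1: raw=0x24007 flags P=1 W=1 U=1 S=0
  [1] read 0x24 idx=30: raw=0x27007 flags P=1 W=1 U=1 S=0
  [2] read 0x27 idx=3: raw=0x29007 flags P=1 W=1 U=1 S=0
  ⇒ phys 0x298BA  [3 reads]

Access #0 fault: NONE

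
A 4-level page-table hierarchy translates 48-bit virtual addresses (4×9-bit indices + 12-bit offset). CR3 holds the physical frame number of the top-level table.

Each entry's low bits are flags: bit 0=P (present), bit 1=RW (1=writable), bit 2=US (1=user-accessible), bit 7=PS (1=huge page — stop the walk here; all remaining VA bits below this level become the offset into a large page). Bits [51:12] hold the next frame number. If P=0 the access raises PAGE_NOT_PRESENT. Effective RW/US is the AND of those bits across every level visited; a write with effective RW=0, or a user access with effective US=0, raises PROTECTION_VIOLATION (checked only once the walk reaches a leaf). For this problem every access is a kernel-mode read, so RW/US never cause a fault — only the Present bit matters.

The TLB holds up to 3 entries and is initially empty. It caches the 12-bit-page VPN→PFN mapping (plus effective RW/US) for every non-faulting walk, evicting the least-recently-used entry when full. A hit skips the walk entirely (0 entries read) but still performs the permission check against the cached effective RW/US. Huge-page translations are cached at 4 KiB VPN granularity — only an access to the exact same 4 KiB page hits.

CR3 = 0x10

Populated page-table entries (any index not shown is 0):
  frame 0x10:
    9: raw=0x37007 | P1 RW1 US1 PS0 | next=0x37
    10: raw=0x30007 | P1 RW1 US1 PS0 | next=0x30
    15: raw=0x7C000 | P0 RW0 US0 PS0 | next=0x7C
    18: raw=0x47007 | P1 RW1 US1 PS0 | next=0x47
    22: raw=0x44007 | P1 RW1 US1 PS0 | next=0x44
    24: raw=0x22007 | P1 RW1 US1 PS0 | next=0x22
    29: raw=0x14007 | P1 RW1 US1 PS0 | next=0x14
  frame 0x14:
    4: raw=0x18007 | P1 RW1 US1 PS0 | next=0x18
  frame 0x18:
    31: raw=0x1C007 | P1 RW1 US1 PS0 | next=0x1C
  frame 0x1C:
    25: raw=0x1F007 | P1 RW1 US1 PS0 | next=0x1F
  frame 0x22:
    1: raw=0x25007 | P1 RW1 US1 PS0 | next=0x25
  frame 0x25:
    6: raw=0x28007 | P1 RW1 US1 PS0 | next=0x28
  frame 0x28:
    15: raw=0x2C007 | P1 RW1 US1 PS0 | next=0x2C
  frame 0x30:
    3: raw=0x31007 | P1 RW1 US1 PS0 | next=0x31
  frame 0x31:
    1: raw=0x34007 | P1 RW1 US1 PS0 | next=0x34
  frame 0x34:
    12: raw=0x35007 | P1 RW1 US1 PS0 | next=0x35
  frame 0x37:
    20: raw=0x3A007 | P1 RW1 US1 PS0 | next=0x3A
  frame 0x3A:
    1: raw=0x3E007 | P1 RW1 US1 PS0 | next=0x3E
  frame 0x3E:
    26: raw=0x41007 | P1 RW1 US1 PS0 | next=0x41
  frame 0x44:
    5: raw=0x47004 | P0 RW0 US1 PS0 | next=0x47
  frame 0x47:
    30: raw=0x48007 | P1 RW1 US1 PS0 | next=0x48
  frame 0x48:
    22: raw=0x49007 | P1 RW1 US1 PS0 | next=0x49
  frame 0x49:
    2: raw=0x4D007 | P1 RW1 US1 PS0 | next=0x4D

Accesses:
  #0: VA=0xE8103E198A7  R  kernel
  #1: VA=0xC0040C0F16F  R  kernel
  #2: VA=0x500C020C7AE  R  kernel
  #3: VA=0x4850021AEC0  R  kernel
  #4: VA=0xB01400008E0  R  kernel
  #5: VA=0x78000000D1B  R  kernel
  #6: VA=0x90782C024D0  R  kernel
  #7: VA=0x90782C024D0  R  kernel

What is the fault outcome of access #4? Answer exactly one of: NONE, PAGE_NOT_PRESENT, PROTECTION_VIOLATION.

Per-access translation:
#0 VA=0xE8103E198A7 (r,kernel):
  lvl0: tbl 0x10, slot 29 ⇒ 0x14007 (P1/RW1/US1/PS0)
  lvl1: tbl 0x14, slot 4 ⇒ 0x18007 (P1/RW1/US1/PS0)
  lvl2: tbl 0x18, slot 31 ⇒ 0x1C007 (P1/RW1/US1/PS0)
  lvl3: tbl 0x1C, slot 25 ⇒ 0x1F007 (P1/RW1/US1/PS0)
  ⇒ phys 0x1F8A7  [4 reads]
#1 VA=0xC0040C0F16F (r,kernel):
  lvl0: tbl 0x10, slot 24 ⇒ 0x22007 (P1/RW1/US1/PS0)
  lvl1: tbl 0x22, slot 1 ⇒ 0x25007 (P1/RW1/US1/PS0)
  lvl2: tbl 0x25, slot 6 ⇒ 0x28007 (P1/RW1/US1/PS0)
  lvl3: tbl 0x28, slot 15 ⇒ 0x2C007 (P1/RW1/US1/PS0)
  ⇒ phys 0x2C16F  [4 reads]
#2 VA=0x500C020C7AE (r,kernel):
  lvl0: tbl 0x10, slot 10 ⇒ 0x30007 (P1/RW1/US1/PS0)
  lvl1: tbl 0x30, slot 3 ⇒ 0x31007 (P1/RW1/US1/PS0)
  lvl2: tbl 0x31, slot 1 ⇒ 0x34007 (P1/RW1/US1/PS0)
  lvl3: tbl 0x34, slot 12 ⇒ 0x35007 (P1/RW1/US1/PS0)
  ⇒ phys 0x357AE  [4 reads]
#3 VA=0x4850021AEC0 (r,kernel):
  lvl0: tbl 0x10, slot 9 ⇒ 0x37007 (P1/RW1/US1/PS0)
  lvl1: tbl 0x37, slot 20 ⇒ 0x3A007 (P1/RW1/US1/PS0)
  lvl2: tbl 0x3A, slot 1 ⇒ 0x3E007 (P1/RW1/US1/PS0)
  lvl3: tbl 0x3E, slot 26 ⇒ 0x41007 (P1/RW1/US1/PS0)
  ⇒ phys 0x41EC0  [4 reads]
#4 VA=0xB01400008E0 (r,kernel):
  lvl0: tbl 0x10, slot 22 ⇒ 0x44007 (P1/RW1/US1/PS0)
  lvl1: tbl 0x44, slot 5 ⇒ 0x47004 (P0/RW0/US1/PS0)
  ✗ PAGE_NOT_PRESENT  [2 reads]
#5 VA=0x78000000D1B (r,kernel):
  lvl0: tbl 0x10, slot 15 ⇒ 0x7C000 (P0/RW0/US0/PS0)
  ✗ PAGE_NOT_PRESENT  [1 reads]
#6 VA=0x90782C024D0 (r,kernel):
  lvl0: tbl 0x10, slot 18 ⇒ 0x47007 (P1/RW1/US1/PS0)
  lvl1: tbl 0x47, slot 30 ⇒ 0x48007 (P1/RW1/US1/PS0)
  lvl2: tbl 0x48, slot 22 ⇒ 0x49007 (P1/RW1/US1/PS0)
  lvl3: tbl 0x49, slot 2 ⇒ 0x4D007 (P1/RW1/US1/PS0)
  ⇒ phys 0x4D4D0  [4 reads]
#7 VA=0x90782C024D0 (r,kernel):
  TLB hit vpn=0x90782C02 → PA=0x4D4D0

Access #4 fault: PAGE_NOT_PRESENT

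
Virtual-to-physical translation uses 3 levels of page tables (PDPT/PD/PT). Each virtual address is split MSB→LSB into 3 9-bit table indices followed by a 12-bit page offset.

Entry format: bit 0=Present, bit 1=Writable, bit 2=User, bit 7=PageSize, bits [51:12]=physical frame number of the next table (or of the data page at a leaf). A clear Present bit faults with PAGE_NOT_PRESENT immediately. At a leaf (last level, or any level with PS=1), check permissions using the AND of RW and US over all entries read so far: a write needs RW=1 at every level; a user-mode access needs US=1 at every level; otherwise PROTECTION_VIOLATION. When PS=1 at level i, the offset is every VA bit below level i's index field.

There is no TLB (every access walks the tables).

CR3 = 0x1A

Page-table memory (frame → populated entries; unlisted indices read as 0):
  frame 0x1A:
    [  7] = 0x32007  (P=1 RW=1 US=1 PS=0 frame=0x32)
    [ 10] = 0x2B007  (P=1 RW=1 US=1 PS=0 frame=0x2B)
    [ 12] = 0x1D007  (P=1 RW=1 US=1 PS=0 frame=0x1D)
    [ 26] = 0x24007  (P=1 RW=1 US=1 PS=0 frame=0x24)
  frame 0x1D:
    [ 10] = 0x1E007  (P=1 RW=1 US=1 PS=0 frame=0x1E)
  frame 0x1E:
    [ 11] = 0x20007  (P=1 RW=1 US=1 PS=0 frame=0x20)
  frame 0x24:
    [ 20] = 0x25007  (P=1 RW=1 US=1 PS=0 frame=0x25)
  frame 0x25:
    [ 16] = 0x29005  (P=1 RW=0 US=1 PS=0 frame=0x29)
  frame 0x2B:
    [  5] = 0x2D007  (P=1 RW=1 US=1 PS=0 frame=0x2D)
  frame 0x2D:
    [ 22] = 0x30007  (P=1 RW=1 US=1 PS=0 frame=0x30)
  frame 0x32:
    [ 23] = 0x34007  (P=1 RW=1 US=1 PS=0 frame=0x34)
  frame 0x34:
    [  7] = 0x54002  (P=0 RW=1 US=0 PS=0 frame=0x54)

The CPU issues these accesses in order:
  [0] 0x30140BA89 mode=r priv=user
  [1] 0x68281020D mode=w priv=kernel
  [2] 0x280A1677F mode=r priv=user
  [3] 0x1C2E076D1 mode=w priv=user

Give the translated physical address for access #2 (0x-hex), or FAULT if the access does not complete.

Trace:
#0 VA=0x30140BA89 (r,user):
  lvl0: tbl 0x1A, slot 12 ⇒ 0x1D007 (P1/RW1/US1/PS0)
  lvl1: tbl 0x1D, slot 10 ⇒ 0x1E007 (P1/RW1/US1/PS0)
  lvl2: tbl 0x1E, slot 11 ⇒ 0x20007 (P1/RW1/US1/PS0)
  ✓ 0x20A89  — 3 lookups
#1 VA=0x68281020D (w,kernel):
  lvl0: tbl 0x1A, slot 26 ⇒ 0x24007 (P1/RW1/US1/PS0)
  lvl1: tbl 0x24, slot 20 ⇒ 0x25007 (P1/RW1/US1/PS0)
  lvl2: tbl 0x25, slot 16 ⇒ 0x29005 (P1/RW0/US1/PS0)
  → PROTECTION_VIOLATION  (3 entries read)
#2 VA=0x280A1677F (r,user):
  lvl0: tbl 0x1A, slot 10 ⇒ 0x2B007 (P1/RW1/US1/PS0)
  lvl1: tbl 0x2B, slot 5 ⇒ 0x2D007 (P1/RW1/US1/PS0)
  lvl2: tbl 0x2D, slot 22 ⇒ 0x30007 (P1/RW1/US1/PS0)
  ✓ 0x3077F  — 3 lookups
#3 VA=0x1C2E076D1 (w,user):
  lvl0: tbl 0x1A, slot 7 ⇒ 0x32007 (P1/RW1/US1/PS0)
  lvl1: tbl 0x32, slot 23 ⇒ 0x34007 (P1/RW1/US1/PS0)
  lvl2: tbl 0x34, slot 7 ⇒ 0x54002 (P0/RW1/US0/PS0)
  → PAGE_NOT_PRESENT  (3 entries read)

Access #2 PA: 0x3077F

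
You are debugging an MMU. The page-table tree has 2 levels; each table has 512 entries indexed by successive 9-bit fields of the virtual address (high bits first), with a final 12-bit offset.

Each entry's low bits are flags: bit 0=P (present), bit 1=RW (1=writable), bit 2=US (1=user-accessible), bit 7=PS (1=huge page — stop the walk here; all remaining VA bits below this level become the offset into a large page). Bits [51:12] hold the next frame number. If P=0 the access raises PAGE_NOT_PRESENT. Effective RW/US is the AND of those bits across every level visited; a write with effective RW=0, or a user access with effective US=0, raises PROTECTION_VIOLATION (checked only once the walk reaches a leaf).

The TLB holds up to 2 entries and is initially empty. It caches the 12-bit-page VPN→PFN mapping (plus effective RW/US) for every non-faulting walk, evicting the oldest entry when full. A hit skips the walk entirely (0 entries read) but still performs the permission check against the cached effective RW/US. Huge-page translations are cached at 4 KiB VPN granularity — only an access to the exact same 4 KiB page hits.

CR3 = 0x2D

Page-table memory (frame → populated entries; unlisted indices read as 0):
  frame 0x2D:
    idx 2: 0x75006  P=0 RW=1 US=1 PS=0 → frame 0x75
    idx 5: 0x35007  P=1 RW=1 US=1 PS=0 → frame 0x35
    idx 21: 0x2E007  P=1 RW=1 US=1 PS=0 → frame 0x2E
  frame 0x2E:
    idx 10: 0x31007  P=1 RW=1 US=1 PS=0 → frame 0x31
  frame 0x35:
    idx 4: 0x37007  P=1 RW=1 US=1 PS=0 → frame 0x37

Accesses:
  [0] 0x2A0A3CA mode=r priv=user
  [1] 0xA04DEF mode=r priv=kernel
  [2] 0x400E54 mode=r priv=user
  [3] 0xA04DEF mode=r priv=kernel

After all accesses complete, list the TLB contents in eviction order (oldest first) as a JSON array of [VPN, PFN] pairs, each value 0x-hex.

Trace:
#0 VA=0x2A0A3CA (r,user):
  L0: frame=0x2D idx=21 entry=0x2E007 [P=1 RW=1 US=1 PS=0]
  L1: frame=0x2E idx=10 entry=0x31007 [P=1 RW=1 US=1 PS=0]
  ⇒ phys 0x313CA  [2 reads]
#1 VA=0xA04DEF (r,kernel):
  L0: frame=0x2D idx=5 entry=0x35007 [P=1 RW=1 US=1 PS=0]
  L1: frame=0x35 idx=4 entry=0x37007 [P=1 RW=1 US=1 PS=0]
  ⇒ phys 0x37DEF  [2 reads]
#2 VA=0x400E54 (r,user):
  L0: frame=0x2D idx=2 entry=0x75006 [P=0 RW=1 US=1 PS=0]
  ✗ PAGE_NOT_PRESENT  [1 reads]
#3 VA=0xA04DEF (r,kernel):
  TLB hit vpn=0xA04 → PA=0x37DEF

TLB: [["0x2A0A", "0x31"], ["0xA04", "0x37"]]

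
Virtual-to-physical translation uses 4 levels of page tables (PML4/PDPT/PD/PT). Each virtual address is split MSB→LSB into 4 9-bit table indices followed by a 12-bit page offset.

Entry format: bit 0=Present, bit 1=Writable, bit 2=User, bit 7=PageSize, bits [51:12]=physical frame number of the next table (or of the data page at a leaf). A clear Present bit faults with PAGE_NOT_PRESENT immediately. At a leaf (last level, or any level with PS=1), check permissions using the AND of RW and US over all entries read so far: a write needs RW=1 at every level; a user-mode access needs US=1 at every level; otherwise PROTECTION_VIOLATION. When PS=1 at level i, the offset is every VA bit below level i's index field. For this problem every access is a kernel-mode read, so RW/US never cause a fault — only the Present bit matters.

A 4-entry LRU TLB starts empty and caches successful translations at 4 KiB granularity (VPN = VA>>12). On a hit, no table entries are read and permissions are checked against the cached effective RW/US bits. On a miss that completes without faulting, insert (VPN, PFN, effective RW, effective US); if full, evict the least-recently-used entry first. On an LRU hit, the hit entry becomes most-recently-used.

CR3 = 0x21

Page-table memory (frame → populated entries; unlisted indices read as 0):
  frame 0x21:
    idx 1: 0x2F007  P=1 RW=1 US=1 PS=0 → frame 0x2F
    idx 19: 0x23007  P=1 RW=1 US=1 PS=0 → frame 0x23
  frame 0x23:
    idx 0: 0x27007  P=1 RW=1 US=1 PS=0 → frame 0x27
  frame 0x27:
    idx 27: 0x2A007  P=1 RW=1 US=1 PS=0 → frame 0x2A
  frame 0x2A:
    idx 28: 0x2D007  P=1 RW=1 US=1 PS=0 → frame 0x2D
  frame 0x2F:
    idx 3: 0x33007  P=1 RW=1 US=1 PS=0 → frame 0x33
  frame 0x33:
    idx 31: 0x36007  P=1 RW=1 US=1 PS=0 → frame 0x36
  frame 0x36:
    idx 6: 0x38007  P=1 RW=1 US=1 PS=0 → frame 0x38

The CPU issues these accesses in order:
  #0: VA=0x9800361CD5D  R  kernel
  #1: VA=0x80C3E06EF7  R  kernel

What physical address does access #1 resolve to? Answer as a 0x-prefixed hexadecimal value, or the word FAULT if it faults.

Walk each access:
#0 VA=0x9800361CD5D (r,kernel):
  lvl0: tbl 0x21, slot 19 ⇒ 0x23007 (P1/RW1/US1/PS0)
  lvl1: tbl 0x23, slot 0 ⇒ 0x27007 (P1/RW1/US1/PS0)
  lvl2: tbl 0x27, slot 27 ⇒ 0x2A007 (P1/RW1/US1/PS0)
  lvl3: tbl 0x2A, slot 28 ⇒ 0x2D007 (P1/RW1/US1/PS0)
  ⇒ phys 0x2DD5D  [4 reads]
#1 VA=0x80C3E06EF7 (r,kernel):
  lvl0: tbl 0x21, slot 1 ⇒ 0x2F007 (P1/RW1/US1/PS0)
  lvl1: tbl 0x2F, slot 3 ⇒ 0x33007 (P1/RW1/US1/PS0)
  lvl2: tbl 0x33, slot 31 ⇒ 0x36007 (P1/RW1/US1/PS0)
  lvl3: tbl 0x36, slot 6 ⇒ 0x38007 (P1/RW1/US1/PS0)
  ⇒ phys 0x38EF7  [4 reads]

Access #1 PA: 0x38EF7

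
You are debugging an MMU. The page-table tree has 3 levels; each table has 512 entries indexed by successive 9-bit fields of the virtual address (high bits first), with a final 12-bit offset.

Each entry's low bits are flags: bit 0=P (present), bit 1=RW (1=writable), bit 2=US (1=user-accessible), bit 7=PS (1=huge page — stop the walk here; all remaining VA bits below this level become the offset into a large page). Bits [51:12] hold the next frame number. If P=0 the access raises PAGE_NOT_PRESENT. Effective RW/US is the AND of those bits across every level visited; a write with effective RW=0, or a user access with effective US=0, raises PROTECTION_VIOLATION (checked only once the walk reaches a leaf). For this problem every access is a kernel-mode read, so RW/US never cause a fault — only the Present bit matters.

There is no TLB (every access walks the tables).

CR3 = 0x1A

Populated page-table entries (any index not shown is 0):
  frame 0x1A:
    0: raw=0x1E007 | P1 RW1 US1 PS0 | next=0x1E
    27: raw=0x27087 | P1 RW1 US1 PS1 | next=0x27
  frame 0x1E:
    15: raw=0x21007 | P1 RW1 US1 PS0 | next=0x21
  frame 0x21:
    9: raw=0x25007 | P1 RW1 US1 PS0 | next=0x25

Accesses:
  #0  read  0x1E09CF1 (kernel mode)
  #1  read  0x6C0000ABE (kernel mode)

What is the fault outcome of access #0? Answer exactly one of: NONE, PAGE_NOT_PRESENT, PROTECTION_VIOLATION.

Per-access translation:
#0 VA=0x1E09CF1 (r,kernel):
  L0: frame=0x1A idx=0 entry=0x1E007 [P=1 RW=1 US=1 PS=0]
  L1: frame=0x1E idx=15 entry=0x21007 [P=1 RW=1 US=1 PS=0]
  L2: frame=0x21 idx=9 entry=0x25007 [P=1 RW=1 US=1 PS=0]
  ✓ 0x25CF1  — 3 lookups
#1 VA=0x6C0000ABE (r,kernel):
  L0: frame=0x1A idx=27 entry=0x27087 [P=1 RW=1 US=1 PS=1]
  ✓ 0x27ABE (huge @L0)  — 1 lookups

Access #0 fault: NONE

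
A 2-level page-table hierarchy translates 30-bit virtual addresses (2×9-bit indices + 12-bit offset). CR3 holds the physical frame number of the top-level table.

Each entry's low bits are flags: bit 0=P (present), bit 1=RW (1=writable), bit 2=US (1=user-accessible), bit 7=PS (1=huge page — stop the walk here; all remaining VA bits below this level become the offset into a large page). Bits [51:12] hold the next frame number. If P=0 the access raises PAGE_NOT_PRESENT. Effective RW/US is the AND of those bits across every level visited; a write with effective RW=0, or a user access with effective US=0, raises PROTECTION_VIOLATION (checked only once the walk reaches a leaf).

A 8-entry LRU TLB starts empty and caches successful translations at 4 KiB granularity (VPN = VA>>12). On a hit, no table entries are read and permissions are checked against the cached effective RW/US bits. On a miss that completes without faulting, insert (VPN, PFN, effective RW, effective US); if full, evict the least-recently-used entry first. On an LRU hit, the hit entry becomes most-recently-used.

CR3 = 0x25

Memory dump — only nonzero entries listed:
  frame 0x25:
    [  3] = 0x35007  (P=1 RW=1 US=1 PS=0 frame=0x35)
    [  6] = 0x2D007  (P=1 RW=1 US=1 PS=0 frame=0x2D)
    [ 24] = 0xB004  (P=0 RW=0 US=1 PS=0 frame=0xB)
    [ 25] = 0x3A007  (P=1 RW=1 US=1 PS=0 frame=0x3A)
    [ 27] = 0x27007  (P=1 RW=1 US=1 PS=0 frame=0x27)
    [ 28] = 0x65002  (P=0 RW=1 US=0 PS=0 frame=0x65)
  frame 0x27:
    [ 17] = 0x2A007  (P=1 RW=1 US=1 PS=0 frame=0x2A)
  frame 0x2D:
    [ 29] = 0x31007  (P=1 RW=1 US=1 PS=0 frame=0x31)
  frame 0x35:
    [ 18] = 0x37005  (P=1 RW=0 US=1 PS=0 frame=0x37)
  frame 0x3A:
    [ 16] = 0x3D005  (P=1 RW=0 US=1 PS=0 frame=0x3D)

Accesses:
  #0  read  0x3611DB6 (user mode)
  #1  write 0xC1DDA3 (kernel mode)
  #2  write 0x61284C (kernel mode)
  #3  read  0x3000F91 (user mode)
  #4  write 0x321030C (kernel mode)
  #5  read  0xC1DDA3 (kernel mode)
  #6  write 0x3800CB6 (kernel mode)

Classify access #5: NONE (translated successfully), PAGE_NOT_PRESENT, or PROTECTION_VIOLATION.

Per-access translation:
#0 VA=0x3611DB6 (r,user):
  L0 @0x25[27] → 0x27007  P=1,RW=1,US=1,PS=0
  L1 @0x27[17] → 0x2A007  P=1,RW=1,US=1,PS=0
  → PA=0x2ADB6  (2 entries read)
#1 VA=0xC1DDA3 (w,kernel):
  L0 @0x25[6] → 0x2D007  P=1,RW=1,US=1,PS=0
  L1 @0x2D[29] → 0x31007  P=1,RW=1,US=1,PS=0
  → PA=0x31DA3  (2 entries read)
#2 VA=0x61284C (w,kernel):
  L0 @0x25[3] → 0x35007  P=1,RW=1,US=1,PS=0
  L1 @0x35[18] → 0x37005  P=1,RW=0,US=1,PS=0
  ✗ PROTECTION_VIOLATION  [2 reads]
#3 VA=0x3000F91 (r,user):
  L0 @0x25[24] → 0xB004  P=0,RW=0,US=1,PS=0
  ✗ PAGE_NOT_PRESENT  [1 reads]
#4 VA=0x321030C (w,kernel):
  L0 @0x25[25] → 0x3A007  P=1,RW=1,US=1,PS=0
  L1 @0x3A[16] → 0x3D005  P=1,RW=0,US=1,PS=0
  ✗ PROTECTION_VIOLATION  [2 reads]
#5 VA=0xC1DDA3 (r,kernel):
  TLB hit vpn=0xC1D → PA=0x31DA3
#6 VA=0x3800CB6 (w,kernel):
  L0 @0x25[28] → 0x65002  P=0,RW=1,US=0,PS=0
  ✗ PAGE_NOT_PRESENT  [1 reads]

Access #5 fault: NONE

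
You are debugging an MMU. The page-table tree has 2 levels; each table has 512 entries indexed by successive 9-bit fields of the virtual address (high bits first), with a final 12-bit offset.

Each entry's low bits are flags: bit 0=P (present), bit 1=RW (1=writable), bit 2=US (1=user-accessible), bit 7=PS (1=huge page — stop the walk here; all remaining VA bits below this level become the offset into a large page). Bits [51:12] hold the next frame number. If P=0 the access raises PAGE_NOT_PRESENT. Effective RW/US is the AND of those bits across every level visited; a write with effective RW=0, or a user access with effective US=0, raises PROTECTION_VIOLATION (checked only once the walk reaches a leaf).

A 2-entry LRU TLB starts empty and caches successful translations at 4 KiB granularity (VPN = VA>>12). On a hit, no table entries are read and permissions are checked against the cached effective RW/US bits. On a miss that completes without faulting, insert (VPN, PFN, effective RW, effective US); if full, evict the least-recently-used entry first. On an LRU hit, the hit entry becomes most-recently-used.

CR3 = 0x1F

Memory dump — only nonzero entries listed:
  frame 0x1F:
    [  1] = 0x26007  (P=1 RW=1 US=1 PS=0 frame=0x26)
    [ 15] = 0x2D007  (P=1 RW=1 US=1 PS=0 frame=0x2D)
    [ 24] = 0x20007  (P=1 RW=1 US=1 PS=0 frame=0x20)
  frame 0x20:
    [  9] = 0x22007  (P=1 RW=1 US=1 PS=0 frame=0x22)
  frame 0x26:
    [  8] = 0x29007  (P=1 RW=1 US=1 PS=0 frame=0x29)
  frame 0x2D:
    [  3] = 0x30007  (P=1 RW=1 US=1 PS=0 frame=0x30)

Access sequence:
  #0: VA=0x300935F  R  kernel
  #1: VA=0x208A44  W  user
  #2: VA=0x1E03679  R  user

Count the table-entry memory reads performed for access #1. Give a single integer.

Per-access translation:
#0 VA=0x300935F (r,kernel):
  L0 @0x1F[24] → 0x20007  P=1,RW=1,US=1,PS=0
  L1 @0x20[9] → 0x22007  P=1,RW=1,US=1,PS=0
  ⇒ phys 0x2235F  [2 reads]
#1 VA=0x208A44 (w,user):
  L0 @0x1F[1] → 0x26007  P=1,RW=1,US=1,PS=0
  L1 @0x26[8] → 0x29007  P=1,RW=1,US=1,PS=0
  ⇒ phys 0x29A44  [2 reads]
#2 VA=0x1E03679 (r,user):
  L0 @0x1F[15] → 0x2D007  P=1,RW=1,US=1,PS=0
  L1 @0x2D[3] → 0x30007  P=1,RW=1,US=1,PS=0
  ⇒ phys 0x30679  [2 reads]

Entries read for #1: 2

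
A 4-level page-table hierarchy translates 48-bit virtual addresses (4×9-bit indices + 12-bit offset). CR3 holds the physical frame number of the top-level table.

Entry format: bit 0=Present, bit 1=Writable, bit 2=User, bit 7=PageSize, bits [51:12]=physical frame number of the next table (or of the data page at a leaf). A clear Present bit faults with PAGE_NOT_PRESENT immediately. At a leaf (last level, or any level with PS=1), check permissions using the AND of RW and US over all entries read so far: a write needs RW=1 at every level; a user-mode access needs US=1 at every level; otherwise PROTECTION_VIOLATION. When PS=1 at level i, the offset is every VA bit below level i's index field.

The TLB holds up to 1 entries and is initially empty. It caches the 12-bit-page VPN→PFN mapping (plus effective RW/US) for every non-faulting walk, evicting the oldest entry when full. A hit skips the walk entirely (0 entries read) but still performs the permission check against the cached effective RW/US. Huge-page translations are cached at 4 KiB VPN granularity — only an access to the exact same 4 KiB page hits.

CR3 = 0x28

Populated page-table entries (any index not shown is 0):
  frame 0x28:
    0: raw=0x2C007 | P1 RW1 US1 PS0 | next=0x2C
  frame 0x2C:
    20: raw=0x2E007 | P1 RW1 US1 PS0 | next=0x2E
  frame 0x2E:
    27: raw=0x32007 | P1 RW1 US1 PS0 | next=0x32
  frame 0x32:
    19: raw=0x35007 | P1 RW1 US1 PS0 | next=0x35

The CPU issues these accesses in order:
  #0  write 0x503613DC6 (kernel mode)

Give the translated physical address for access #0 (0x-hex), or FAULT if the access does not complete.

Walk each access:
#0 VA=0x503613DC6 (w,kernel):
  [0] read 0x28 idx=0: raw=0x2C007 flags P=1 W=1 U=1 S=0
  [1] read 0x2C idx=20: raw=0x2E007 flags P=1 W=1 U=1 S=0
  [2] read 0x2E idx=27: raw=0x32007 flags P=1 W=1 U=1 S=0
  [3] read 0x32 idx=19: raw=0x35007 flags P=1 W=1 U=1 S=0
  ✓ 0x35DC6  — 4 lookups

Access #0 PA: 0x35DC6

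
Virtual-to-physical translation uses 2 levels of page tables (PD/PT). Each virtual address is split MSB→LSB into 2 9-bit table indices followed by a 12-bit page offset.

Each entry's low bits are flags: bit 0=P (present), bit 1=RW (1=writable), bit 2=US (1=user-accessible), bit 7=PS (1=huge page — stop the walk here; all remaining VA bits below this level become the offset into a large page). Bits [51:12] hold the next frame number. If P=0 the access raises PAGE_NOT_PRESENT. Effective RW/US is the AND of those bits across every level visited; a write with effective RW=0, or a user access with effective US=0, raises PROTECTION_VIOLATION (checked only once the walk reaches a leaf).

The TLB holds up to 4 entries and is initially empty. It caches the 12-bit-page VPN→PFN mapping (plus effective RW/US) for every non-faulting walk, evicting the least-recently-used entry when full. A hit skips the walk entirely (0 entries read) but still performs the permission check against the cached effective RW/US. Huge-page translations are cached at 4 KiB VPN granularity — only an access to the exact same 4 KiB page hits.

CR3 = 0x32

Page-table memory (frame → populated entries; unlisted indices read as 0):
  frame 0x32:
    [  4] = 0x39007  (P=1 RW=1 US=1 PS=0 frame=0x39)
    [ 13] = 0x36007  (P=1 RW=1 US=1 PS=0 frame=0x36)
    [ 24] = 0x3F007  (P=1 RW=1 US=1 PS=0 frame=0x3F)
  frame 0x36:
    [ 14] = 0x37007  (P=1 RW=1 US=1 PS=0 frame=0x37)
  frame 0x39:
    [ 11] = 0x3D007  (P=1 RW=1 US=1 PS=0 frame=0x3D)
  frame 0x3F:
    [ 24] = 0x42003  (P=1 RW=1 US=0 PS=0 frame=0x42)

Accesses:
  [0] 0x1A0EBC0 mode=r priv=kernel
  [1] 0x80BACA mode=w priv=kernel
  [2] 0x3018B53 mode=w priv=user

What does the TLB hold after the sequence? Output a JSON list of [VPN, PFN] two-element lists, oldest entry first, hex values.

Per-access translation:
#0 VA=0x1A0EBC0 (r,kernel):
  L0: frame=0x32 idx=13 entry=0x36007 [P=1 RW=1 US=1 PS=0]
  L1: frame=0x36 idx=14 entry=0x37007 [P=1 RW=1 US=1 PS=0]
  ⇒ phys 0x37BC0  [2 reads]
#1 VA=0x80BACA (w,kernel):
  L0: frame=0x32 idx=4 entry=0x39007 [P=1 RW=1 US=1 PS=0]
  L1: frame=0x39 idx=11 entry=0x3D007 [P=1 RW=1 US=1 PS=0]
  ⇒ phys 0x3DACA  [2 reads]
#2 VA=0x3018B53 (w,user):
  L0: frame=0x32 idx=24 entry=0x3F007 [P=1 RW=1 US=1 PS=0]
  L1: frame=0x3F idx=24 entry=0x42003 [P=1 RW=1 US=0 PS=0]
  ⇒ fault: PROTECTION_VIOLATION  — 2 lookups

TLB: [["0x1A0E", "0x37"], ["0x80B", "0x3D"]]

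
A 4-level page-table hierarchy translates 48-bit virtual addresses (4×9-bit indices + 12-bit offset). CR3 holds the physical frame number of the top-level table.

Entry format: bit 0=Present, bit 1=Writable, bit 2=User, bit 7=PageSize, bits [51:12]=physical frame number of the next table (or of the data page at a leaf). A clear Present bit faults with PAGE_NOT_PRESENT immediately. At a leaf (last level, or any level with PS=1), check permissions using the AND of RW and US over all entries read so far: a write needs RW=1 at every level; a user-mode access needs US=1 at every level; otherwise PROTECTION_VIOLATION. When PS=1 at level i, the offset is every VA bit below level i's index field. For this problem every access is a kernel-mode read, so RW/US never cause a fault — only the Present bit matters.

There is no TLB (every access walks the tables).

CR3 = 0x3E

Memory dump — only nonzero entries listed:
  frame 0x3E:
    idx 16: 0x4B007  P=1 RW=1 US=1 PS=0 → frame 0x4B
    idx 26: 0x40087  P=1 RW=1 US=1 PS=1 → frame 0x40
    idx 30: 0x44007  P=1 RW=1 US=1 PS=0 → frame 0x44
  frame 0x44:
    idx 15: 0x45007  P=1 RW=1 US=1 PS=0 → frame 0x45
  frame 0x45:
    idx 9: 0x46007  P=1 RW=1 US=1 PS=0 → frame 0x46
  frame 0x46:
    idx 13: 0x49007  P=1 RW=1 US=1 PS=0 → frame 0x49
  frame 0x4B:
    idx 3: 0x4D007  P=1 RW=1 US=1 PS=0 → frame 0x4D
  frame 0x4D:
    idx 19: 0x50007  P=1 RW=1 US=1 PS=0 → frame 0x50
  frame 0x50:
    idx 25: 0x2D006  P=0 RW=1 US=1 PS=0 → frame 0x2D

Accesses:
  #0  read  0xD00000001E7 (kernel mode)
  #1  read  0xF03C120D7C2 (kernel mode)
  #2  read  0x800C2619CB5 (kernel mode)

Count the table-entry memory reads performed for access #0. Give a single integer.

Walk each access:
#0 VA=0xD00000001E7 (r,kernel):
  [0] read 0x3E idx=26: raw=0x40087 flags P=1 W=1 U=1 S=1
  ✓ 0x401E7 (huge @L0)  — 1 lookups
#1 VA=0xF03C120D7C2 (r,kernel):
  [0] read 0x3E idx=30: raw=0x44007 flags P=1 W=1 U=1 S=0
  [1] read 0x44 idx=15: raw=0x45007 flags P=1 W=1 U=1 S=0
  [2] read 0x45 idx=9: raw=0x46007 flags P=1 W=1 U=1 S=0
  [3] read 0x46 idx=13: raw=0x49007 flags P=1 W=1 U=1 S=0
  ✓ 0x497C2  — 4 lookups
#2 VA=0x800C2619CB5 (r,kernel):
  [0] read 0x3E idx=16: raw=0x4B007 flags P=1 W=1 U=1 S=0
  [1] read 0x4B idx=3: raw=0x4D007 flags P=1 W=1 U=1 S=0
  [2] read 0x4D idx=19: raw=0x50007 flags P=1 W=1 U=1 S=0
  [3] read 0x50 idx=25: raw=0x2D006 flags P=0 W=1 U=1 S=0
  → PAGE_NOT_PRESENT  (4 entries read)

Entries read for #0: 1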